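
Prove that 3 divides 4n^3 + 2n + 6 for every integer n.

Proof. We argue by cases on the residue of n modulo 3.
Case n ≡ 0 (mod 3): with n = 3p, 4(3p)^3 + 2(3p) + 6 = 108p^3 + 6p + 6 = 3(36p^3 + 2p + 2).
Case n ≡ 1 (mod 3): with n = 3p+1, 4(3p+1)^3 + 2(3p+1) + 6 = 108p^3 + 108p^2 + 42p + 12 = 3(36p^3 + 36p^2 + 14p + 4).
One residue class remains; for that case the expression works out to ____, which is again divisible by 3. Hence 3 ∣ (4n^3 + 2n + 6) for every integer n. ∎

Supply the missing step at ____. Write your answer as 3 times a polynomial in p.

3(36p^3 + 72p^2 + 50p + 14)

Only n ≡ 2 (mod 3) is unaccounted for. Put n = 3p+2:
4(3p+2)^3 + 2(3p+2) + 6 expands to 108p^3 + 216p^2 + 150p + 42,
and factoring out 3 leaves 3(36p^3 + 72p^2 + 50p + 14).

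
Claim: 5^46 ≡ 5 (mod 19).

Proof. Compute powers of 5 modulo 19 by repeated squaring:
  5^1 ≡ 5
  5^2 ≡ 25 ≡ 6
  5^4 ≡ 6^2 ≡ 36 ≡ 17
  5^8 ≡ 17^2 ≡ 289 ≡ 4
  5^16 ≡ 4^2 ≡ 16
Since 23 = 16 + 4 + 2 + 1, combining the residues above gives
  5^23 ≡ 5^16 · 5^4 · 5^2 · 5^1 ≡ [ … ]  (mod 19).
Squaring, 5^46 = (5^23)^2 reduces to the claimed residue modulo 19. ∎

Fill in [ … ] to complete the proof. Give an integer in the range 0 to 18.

Multiply the listed residues: 16 · 17 · 6 · 5 = 272 → 1632 → 8160.
Reducing modulo 19: 8160 = 429·19 + 9, so 5^23 ≡ 9.

9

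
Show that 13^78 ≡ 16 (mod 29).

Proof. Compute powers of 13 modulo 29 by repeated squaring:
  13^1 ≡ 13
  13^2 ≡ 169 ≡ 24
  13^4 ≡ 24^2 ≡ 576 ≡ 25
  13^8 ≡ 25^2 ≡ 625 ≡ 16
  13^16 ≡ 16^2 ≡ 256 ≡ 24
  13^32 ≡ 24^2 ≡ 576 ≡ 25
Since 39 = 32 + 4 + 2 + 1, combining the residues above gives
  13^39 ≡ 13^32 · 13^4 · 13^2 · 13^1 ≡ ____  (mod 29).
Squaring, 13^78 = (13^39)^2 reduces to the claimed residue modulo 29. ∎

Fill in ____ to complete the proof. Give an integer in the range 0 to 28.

4

Multiply the listed residues: 25 · 25 · 24 · 13 = 625 → 15000 → 195000.
Reducing modulo 29: 195000 = 6724·29 + 4, so 13^39 ≡ 4.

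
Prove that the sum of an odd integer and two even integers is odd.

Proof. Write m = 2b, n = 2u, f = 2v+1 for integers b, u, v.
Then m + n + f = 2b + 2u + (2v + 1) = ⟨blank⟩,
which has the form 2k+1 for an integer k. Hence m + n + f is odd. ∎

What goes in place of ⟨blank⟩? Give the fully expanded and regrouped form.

2(b + u + v) + 1

Expanding: 2b + 2u + (2v + 1) = 2b + 2u + 2v + 1.
Every term except the constant is even, so this is 2(b + u + v) + 1,
and b + u + v ∈ ℤ gives the required form.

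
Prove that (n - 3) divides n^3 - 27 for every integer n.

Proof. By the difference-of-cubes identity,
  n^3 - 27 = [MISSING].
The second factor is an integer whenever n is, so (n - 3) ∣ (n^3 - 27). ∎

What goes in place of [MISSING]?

(n - 3)(n^2 + 3n + 9)

a^3 - b^3 = (a - b)(a^2 + ab + b^2). With a = n, b = 3:
n^3 - 27 = (n - 3)(n^2 + 3n + 9).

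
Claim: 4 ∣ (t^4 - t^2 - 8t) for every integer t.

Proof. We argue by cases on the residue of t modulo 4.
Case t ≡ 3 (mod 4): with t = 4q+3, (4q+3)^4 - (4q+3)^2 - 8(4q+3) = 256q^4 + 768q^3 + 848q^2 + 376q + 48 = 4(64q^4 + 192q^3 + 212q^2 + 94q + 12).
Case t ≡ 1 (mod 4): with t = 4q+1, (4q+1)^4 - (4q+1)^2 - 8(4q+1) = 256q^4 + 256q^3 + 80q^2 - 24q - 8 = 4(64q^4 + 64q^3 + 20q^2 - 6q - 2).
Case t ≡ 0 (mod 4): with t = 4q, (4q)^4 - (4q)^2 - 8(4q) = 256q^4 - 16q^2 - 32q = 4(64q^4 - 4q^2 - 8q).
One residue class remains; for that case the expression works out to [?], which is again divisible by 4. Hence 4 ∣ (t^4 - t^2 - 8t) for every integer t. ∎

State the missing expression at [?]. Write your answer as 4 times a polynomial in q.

The residues treated are {3, 1, 0}, so the missing case is t ≡ 2 (mod 4); write t = 4q+2.
Then (4q+2)^4 - (4q+2)^2 - 8(4q+2) = 256q^4 + 512q^3 + 368q^2 + 80q - 4 = 4(64q^4 + 128q^3 + 92q^2 + 20q - 1).

4(64q^4 + 128q^3 + 92q^2 + 20q - 1)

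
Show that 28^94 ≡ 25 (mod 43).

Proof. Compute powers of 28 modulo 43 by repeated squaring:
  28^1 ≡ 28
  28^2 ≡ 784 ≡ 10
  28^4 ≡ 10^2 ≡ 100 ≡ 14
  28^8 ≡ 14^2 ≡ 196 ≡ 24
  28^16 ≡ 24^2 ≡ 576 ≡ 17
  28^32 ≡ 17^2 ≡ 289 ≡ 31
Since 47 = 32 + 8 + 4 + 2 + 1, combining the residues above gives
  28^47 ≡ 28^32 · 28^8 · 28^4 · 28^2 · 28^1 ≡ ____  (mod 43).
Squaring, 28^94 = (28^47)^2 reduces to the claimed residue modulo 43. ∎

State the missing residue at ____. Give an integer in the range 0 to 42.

Multiply the listed residues: 31 · 24 · 14 · 10 · 28 = 744 → 10416 → 104160 → 2916480.
Reducing modulo 43: 2916480 = 67825·43 + 5, so 28^47 ≡ 5.

5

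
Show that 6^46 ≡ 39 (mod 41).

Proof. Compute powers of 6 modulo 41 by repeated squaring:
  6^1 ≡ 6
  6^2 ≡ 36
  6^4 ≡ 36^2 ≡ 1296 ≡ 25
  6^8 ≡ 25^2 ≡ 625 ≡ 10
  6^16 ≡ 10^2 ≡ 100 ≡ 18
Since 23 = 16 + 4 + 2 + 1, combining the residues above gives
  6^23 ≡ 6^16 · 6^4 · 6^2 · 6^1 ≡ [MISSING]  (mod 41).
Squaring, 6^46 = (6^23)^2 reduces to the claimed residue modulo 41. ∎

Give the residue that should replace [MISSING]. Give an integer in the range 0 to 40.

6^16 · 6^4 · 6^2 · 6^1 ≡ 18 · 25 · 36 · 6 = 97200.
97200 mod 41 = 30, so 6^23 ≡ 30 (mod 41).

30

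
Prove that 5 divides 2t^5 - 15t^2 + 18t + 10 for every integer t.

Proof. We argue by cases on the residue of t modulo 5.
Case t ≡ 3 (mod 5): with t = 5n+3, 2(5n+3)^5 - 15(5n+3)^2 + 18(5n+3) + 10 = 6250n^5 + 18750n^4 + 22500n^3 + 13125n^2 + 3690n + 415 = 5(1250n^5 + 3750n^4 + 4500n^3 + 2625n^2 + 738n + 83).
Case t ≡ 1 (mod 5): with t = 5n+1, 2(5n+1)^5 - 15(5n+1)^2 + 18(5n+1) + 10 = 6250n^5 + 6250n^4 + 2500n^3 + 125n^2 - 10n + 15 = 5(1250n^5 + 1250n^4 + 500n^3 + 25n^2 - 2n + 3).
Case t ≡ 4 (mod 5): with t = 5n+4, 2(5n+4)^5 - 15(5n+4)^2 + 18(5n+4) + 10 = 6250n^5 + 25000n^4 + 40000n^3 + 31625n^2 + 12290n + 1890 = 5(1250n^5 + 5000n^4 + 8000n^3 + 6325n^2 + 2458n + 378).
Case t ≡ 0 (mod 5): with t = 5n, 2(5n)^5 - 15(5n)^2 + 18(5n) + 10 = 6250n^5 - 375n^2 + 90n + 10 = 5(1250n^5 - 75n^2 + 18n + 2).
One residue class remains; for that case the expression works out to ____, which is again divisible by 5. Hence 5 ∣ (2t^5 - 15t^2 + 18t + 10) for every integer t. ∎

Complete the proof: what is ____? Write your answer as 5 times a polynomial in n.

5(1250n^5 + 2500n^4 + 2000n^3 + 725n^2 + 118n + 10)

The residues treated are {3, 1, 4, 0}, so the missing case is t ≡ 2 (mod 5); write t = 5n+2.
Then 2(5n+2)^5 - 15(5n+2)^2 + 18(5n+2) + 10 = 6250n^5 + 12500n^4 + 10000n^3 + 3625n^2 + 590n + 50 = 5(1250n^5 + 2500n^4 + 2000n^3 + 725n^2 + 118n + 10).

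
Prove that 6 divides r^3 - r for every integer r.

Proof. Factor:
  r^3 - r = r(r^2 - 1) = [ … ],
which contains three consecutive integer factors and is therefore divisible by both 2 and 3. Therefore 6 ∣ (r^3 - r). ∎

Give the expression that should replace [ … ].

r(r^2 - 1) = r(r - 1)(r + 1) = (r - 1)r(r + 1).
These three factors are consecutive integers, so their product is divisible by 6.

(r - 1)r(r + 1)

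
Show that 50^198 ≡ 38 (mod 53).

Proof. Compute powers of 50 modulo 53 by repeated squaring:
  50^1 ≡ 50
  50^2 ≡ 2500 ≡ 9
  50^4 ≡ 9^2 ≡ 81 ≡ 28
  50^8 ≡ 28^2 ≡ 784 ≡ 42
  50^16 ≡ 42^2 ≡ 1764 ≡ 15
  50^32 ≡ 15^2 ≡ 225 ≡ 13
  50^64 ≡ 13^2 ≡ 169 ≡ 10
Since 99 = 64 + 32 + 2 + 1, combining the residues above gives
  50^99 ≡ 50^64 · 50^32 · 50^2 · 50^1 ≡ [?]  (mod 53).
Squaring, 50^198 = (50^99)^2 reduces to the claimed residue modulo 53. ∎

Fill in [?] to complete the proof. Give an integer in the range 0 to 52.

Multiply the listed residues: 10 · 13 · 9 · 50 = 130 → 1170 → 58500.
Reducing modulo 53: 58500 = 1103·53 + 41, so 50^99 ≡ 41.

41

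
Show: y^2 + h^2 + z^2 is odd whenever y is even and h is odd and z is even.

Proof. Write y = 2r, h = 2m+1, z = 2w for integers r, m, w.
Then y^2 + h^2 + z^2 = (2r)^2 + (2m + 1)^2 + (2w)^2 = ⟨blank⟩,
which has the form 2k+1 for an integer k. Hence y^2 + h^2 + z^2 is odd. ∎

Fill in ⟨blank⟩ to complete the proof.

2(2m^2 + 2m + 2r^2 + 2w^2) + 1

(2r)^2 + (2m + 1)^2 + (2w)^2 = 4m^2 + 4m + 4r^2 + 4w^2 + 1
= 2(2m^2 + 2m + 2r^2 + 2w^2) + 1.
Since 2m^2 + 2m + 2r^2 + 2w^2 is an integer, the sum of squares is of the form 2k+1 for an integer k.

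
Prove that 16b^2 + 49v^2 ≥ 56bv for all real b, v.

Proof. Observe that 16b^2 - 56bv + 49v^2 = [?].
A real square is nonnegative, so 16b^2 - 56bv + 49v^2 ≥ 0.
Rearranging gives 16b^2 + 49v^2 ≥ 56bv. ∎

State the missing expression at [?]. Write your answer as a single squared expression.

16b^2 - 56bv + 49v^2 is a perfect-square trinomial: the outer terms are (4b)^2 and (7v)^2, and the cross term is -2·4b·7v.
So 16b^2 - 56bv + 49v^2 = (4b - 7v)^2 ≥ 0.

(4b - 7v)^2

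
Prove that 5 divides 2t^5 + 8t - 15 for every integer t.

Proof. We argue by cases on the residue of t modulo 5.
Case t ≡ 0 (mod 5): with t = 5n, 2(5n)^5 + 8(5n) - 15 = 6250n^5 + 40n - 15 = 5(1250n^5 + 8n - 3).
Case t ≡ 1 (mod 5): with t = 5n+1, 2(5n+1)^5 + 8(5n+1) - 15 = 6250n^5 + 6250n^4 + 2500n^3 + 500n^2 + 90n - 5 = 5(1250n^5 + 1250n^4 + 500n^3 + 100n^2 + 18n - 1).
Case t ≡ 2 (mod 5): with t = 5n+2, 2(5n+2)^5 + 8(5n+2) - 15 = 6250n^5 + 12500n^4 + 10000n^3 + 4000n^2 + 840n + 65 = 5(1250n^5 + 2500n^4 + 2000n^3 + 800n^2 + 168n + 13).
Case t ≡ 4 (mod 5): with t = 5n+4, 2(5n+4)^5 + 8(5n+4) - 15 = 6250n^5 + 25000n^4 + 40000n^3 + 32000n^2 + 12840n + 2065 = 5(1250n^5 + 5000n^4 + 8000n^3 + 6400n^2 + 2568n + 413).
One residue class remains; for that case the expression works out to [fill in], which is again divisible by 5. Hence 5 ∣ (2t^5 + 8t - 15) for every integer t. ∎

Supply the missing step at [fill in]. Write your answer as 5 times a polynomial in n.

5(1250n^5 + 3750n^4 + 4500n^3 + 2700n^2 + 818n + 99)

The residues treated are {0, 1, 2, 4}, so the missing case is t ≡ 3 (mod 5); write t = 5n+3.
Then 2(5n+3)^5 + 8(5n+3) - 15 = 6250n^5 + 18750n^4 + 22500n^3 + 13500n^2 + 4090n + 495 = 5(1250n^5 + 3750n^4 + 4500n^3 + 2700n^2 + 818n + 99).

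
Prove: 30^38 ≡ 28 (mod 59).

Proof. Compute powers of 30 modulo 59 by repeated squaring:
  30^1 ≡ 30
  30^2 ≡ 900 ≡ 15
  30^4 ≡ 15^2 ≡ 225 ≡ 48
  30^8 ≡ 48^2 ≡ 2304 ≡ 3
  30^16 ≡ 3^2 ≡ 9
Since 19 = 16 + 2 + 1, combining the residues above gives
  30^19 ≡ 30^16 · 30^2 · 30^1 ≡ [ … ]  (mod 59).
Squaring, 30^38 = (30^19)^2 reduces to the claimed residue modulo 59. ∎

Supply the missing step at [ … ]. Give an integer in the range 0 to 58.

38

30^16 · 30^2 · 30^1 ≡ 9 · 15 · 30 = 4050.
4050 mod 59 = 38, so 30^19 ≡ 38 (mod 59).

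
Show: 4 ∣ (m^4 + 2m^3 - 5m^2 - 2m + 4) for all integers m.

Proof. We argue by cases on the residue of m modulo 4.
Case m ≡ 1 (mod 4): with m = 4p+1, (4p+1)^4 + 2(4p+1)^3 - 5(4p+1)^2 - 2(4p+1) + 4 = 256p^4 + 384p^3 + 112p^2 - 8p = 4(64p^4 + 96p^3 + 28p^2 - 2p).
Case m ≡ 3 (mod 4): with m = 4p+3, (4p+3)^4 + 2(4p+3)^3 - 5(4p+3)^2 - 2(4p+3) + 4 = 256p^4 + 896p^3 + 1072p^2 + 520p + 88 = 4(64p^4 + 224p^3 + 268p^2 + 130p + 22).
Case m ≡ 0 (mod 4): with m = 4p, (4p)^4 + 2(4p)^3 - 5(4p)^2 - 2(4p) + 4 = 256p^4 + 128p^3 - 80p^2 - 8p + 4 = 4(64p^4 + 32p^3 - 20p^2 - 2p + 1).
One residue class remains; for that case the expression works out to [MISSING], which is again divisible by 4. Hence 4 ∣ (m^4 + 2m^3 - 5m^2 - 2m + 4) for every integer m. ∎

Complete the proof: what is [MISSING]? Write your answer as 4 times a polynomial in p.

The residues treated are {1, 3, 0}, so the missing case is m ≡ 2 (mod 4); write m = 4p+2.
Then (4p+2)^4 + 2(4p+2)^3 - 5(4p+2)^2 - 2(4p+2) + 4 = 256p^4 + 640p^3 + 496p^2 + 136p + 12 = 4(64p^4 + 160p^3 + 124p^2 + 34p + 3).

4(64p^4 + 160p^3 + 124p^2 + 34p + 3)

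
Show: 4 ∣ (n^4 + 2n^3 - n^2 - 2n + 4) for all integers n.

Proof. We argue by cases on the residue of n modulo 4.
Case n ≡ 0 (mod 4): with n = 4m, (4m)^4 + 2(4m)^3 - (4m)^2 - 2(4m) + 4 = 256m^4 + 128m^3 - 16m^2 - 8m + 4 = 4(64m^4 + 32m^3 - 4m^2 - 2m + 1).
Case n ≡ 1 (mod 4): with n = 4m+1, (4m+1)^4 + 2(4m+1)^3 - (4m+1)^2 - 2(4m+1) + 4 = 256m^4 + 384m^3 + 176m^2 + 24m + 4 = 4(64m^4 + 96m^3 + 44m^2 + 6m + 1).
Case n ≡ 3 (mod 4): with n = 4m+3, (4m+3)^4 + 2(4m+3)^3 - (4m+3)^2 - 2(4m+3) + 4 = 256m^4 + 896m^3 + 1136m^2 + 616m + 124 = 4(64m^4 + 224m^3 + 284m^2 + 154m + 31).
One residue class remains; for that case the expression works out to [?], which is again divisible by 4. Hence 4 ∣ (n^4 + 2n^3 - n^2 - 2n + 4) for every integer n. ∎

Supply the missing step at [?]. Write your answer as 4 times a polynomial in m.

Only n ≡ 2 (mod 4) is unaccounted for. Put n = 4m+2:
(4m+2)^4 + 2(4m+2)^3 - (4m+2)^2 - 2(4m+2) + 4 expands to 256m^4 + 640m^3 + 560m^2 + 200m + 28,
and factoring out 4 leaves 4(64m^4 + 160m^3 + 140m^2 + 50m + 7).

4(64m^4 + 160m^3 + 140m^2 + 50m + 7)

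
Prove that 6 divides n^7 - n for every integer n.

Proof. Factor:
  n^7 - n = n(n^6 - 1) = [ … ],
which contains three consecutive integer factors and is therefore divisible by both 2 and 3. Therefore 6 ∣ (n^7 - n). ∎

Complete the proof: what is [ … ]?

n^6 - 1 = (n^2 - 1)(n^4 + n^2 + 1), and n^2 - 1 = (n-1)(n+1).
So n(n^6 - 1) = (n - 1)n(n + 1)(n^4 + n^2 + 1).

(n - 1)n(n + 1)(n^4 + n^2 + 1)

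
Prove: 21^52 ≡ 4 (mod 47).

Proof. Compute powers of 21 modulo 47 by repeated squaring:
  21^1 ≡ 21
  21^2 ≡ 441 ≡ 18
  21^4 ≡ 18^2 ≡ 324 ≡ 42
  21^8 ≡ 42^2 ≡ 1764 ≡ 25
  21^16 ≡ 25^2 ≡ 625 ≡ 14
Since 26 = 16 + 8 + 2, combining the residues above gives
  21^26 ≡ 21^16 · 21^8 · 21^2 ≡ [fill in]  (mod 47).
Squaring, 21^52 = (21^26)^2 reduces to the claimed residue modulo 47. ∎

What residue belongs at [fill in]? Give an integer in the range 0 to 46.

2

21^16 · 21^8 · 21^2 ≡ 14 · 25 · 18 = 6300.
6300 mod 47 = 2, so 21^26 ≡ 2 (mod 47).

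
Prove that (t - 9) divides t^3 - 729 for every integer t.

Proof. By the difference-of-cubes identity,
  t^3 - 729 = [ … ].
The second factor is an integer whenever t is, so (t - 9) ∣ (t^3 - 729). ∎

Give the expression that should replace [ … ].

a^3 - b^3 = (a - b)(a^2 + ab + b^2). With a = t, b = 9:
t^3 - 729 = (t - 9)(t^2 + 9t + 81).

(t - 9)(t^2 + 9t + 81)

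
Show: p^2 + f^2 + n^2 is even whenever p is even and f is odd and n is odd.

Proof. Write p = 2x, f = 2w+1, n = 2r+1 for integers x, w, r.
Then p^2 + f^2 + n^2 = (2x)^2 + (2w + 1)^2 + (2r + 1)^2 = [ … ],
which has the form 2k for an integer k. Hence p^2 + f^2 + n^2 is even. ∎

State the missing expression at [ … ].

(2x)^2 + (2w + 1)^2 + (2r + 1)^2 = 4r^2 + 4r + 4w^2 + 4w + 4x^2 + 2
= 2(2r^2 + 2r + 2w^2 + 2w + 2x^2 + 1).
Since 2r^2 + 2r + 2w^2 + 2w + 2x^2 + 1 is an integer, the sum of squares is of the form 2k for an integer k.

2(2r^2 + 2r + 2w^2 + 2w + 2x^2 + 1)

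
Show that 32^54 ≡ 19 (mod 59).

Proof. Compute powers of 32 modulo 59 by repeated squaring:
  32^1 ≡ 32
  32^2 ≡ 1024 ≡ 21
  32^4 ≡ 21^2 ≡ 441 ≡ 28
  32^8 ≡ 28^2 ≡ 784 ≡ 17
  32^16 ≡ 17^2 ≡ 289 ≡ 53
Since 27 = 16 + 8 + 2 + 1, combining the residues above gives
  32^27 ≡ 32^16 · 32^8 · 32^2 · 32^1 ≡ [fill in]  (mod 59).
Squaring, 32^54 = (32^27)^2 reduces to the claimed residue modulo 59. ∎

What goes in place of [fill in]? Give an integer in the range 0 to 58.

14

32^16 · 32^8 · 32^2 · 32^1 ≡ 53 · 17 · 21 · 32 = 605472.
605472 mod 59 = 14, so 32^27 ≡ 14 (mod 59).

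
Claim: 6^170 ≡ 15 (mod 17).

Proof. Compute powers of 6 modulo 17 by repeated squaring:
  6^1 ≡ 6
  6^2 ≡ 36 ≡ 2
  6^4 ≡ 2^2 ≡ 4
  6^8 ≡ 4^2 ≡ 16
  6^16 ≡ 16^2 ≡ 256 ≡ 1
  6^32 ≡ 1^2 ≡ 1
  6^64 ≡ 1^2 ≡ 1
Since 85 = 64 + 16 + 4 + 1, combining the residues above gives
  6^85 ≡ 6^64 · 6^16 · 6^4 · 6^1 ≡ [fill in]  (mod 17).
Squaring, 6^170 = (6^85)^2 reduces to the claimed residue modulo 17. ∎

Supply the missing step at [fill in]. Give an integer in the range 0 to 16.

6^64 · 6^16 · 6^4 · 6^1 ≡ 1 · 1 · 4 · 6 = 24.
24 mod 17 = 7, so 6^85 ≡ 7 (mod 17).

7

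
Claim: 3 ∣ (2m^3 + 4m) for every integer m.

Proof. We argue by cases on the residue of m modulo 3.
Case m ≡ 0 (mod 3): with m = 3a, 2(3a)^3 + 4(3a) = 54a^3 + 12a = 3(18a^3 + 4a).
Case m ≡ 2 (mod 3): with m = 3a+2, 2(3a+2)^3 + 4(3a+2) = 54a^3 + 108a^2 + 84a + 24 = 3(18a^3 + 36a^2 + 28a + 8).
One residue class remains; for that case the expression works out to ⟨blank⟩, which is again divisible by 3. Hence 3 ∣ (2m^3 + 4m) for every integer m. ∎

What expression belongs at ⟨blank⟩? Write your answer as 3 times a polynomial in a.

3(18a^3 + 18a^2 + 10a + 2)

Only m ≡ 1 (mod 3) is unaccounted for. Put m = 3a+1:
2(3a+1)^3 + 4(3a+1) expands to 54a^3 + 54a^2 + 30a + 6,
and factoring out 3 leaves 3(18a^3 + 18a^2 + 10a + 2).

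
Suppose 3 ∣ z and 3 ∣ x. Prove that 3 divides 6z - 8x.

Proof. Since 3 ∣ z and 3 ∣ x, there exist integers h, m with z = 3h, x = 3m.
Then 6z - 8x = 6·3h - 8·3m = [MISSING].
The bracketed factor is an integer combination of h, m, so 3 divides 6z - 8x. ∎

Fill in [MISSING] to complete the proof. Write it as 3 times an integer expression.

3(6h - 8m)

Each term has a factor of 3: 6·3h - 8·3m = 3·(6h - 8m).
Since 6h - 8m is an integer, 3 ∣ (6z - 8x).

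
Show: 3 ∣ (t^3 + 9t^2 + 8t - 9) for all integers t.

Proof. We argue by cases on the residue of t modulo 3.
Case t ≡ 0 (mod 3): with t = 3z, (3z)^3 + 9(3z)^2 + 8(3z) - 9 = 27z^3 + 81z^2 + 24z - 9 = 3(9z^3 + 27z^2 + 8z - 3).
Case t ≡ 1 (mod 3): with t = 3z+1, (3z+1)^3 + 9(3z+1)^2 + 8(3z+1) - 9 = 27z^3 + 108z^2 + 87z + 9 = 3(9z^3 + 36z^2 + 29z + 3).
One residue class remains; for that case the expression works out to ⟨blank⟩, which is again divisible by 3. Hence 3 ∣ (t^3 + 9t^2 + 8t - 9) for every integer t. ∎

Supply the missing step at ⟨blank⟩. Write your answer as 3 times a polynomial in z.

Only t ≡ 2 (mod 3) is unaccounted for. Put t = 3z+2:
(3z+2)^3 + 9(3z+2)^2 + 8(3z+2) - 9 expands to 27z^3 + 135z^2 + 168z + 51,
and factoring out 3 leaves 3(9z^3 + 45z^2 + 56z + 17).

3(9z^3 + 45z^2 + 56z + 17)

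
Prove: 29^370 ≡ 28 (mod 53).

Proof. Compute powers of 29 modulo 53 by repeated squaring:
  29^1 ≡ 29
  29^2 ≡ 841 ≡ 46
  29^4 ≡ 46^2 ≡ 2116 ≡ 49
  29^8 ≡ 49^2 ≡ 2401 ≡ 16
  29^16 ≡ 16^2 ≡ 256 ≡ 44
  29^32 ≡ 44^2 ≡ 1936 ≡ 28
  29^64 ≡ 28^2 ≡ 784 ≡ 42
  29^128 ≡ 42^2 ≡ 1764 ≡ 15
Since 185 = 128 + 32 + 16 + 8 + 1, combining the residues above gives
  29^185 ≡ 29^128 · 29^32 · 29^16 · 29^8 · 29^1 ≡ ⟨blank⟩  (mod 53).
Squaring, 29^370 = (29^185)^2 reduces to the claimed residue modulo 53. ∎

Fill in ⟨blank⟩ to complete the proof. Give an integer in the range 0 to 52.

Multiply the listed residues: 15 · 28 · 44 · 16 · 29 = 420 → 18480 → 295680 → 8574720.
Reducing modulo 53: 8574720 = 161787·53 + 9, so 29^185 ≡ 9.

9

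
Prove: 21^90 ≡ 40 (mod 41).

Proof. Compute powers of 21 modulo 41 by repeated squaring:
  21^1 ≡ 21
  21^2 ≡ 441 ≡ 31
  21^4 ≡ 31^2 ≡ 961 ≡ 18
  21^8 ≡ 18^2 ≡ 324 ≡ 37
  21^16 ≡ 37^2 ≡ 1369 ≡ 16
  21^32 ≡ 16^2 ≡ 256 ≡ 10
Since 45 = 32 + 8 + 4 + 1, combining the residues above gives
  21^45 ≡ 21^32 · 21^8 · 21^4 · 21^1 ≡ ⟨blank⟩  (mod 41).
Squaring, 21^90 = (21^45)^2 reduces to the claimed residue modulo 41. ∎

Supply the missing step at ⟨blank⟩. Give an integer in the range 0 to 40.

9

Multiply the listed residues: 10 · 37 · 18 · 21 = 370 → 6660 → 139860.
Reducing modulo 41: 139860 = 3411·41 + 9, so 21^45 ≡ 9.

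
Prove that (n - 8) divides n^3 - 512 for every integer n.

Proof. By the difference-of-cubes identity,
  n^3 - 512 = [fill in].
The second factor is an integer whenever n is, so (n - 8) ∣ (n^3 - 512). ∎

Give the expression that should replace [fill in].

a^3 - b^3 = (a - b)(a^2 + ab + b^2). With a = n, b = 8:
n^3 - 512 = (n - 8)(n^2 + 8n + 64).

(n - 8)(n^2 + 8n + 64)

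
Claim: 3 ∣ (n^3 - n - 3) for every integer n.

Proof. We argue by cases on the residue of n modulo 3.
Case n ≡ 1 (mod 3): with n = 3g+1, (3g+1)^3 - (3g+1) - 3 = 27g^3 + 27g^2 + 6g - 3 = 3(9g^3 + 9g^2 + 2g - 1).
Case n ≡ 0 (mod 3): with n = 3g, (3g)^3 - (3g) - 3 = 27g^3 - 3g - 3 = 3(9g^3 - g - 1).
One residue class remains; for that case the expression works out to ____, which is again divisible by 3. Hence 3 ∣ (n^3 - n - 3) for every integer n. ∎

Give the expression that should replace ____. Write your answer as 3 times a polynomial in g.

Only n ≡ 2 (mod 3) is unaccounted for. Put n = 3g+2:
(3g+2)^3 - (3g+2) - 3 expands to 27g^3 + 54g^2 + 33g + 3,
and factoring out 3 leaves 3(9g^3 + 18g^2 + 11g + 1).

3(9g^3 + 18g^2 + 11g + 1)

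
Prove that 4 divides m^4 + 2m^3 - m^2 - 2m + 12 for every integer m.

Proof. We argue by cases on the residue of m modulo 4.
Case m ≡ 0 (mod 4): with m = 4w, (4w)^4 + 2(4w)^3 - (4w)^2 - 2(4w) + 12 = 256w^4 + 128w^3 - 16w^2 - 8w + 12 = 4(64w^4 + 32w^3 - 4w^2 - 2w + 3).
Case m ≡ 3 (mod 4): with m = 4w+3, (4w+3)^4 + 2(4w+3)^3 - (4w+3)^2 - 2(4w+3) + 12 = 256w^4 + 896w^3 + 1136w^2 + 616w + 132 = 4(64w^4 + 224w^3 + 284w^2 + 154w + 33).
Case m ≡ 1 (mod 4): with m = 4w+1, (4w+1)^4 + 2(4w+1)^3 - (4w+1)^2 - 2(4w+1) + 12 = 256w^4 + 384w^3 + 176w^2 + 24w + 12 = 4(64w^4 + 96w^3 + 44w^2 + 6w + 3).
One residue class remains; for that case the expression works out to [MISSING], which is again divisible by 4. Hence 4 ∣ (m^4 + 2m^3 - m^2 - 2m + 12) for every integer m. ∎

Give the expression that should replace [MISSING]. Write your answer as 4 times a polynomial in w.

4(64w^4 + 160w^3 + 140w^2 + 50w + 9)

Only m ≡ 2 (mod 4) is unaccounted for. Put m = 4w+2:
(4w+2)^4 + 2(4w+2)^3 - (4w+2)^2 - 2(4w+2) + 12 expands to 256w^4 + 640w^3 + 560w^2 + 200w + 36,
and factoring out 4 leaves 4(64w^4 + 160w^3 + 140w^2 + 50w + 9).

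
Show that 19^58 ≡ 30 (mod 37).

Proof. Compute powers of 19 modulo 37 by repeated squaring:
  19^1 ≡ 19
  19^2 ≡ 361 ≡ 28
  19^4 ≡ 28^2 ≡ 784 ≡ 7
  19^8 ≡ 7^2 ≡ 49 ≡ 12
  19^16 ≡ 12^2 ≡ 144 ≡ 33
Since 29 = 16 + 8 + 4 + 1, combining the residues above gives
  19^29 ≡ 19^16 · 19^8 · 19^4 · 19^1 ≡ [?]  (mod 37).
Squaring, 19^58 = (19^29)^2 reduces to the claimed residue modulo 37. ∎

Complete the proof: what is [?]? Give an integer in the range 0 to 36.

17

Multiply the listed residues: 33 · 12 · 7 · 19 = 396 → 2772 → 52668.
Reducing modulo 37: 52668 = 1423·37 + 17, so 19^29 ≡ 17.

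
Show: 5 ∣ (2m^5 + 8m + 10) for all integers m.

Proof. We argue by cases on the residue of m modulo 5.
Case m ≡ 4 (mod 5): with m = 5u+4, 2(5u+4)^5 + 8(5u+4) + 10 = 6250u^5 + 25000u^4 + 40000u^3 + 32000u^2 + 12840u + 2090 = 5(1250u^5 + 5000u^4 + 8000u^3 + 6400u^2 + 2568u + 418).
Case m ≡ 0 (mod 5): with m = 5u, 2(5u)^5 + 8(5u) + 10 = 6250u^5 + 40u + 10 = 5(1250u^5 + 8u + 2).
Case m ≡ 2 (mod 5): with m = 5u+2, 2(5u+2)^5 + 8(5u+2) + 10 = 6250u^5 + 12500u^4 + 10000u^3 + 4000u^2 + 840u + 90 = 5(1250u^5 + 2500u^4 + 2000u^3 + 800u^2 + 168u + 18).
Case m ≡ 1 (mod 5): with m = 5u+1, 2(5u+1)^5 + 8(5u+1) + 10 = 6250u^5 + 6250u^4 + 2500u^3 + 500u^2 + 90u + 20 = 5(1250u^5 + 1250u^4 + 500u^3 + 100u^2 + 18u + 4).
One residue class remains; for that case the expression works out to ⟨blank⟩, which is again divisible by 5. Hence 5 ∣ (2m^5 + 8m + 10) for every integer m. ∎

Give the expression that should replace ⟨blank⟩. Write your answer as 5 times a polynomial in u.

The residues treated are {4, 0, 2, 1}, so the missing case is m ≡ 3 (mod 5); write m = 5u+3.
Then 2(5u+3)^5 + 8(5u+3) + 10 = 6250u^5 + 18750u^4 + 22500u^3 + 13500u^2 + 4090u + 520 = 5(1250u^5 + 3750u^4 + 4500u^3 + 2700u^2 + 818u + 104).

5(1250u^5 + 3750u^4 + 4500u^3 + 2700u^2 + 818u + 104)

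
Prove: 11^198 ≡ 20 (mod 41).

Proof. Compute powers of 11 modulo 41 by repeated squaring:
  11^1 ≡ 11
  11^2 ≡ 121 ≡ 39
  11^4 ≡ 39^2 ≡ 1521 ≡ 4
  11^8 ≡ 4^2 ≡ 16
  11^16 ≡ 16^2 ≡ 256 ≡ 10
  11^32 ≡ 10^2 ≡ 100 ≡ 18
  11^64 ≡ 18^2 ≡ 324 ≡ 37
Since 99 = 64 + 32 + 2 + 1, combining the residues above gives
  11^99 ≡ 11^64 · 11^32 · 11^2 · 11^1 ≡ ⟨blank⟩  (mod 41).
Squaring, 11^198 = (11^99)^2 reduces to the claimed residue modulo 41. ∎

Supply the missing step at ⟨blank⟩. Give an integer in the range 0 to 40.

26

Multiply the listed residues: 37 · 18 · 39 · 11 = 666 → 25974 → 285714.
Reducing modulo 41: 285714 = 6968·41 + 26, so 11^99 ≡ 26.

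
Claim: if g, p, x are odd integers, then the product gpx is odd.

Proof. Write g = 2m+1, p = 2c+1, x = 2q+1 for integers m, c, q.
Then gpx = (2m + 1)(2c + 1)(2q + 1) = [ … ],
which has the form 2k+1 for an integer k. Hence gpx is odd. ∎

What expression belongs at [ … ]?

2(4cmq + 2cm + 2cq + c + 2mq + m + q) + 1

Expanding: (2m + 1)(2c + 1)(2q + 1) = 8cmq + 4cm + 4cq + 2c + 4mq + 2m + 2q + 1.
Every term except the constant is even, so this is 2(4cmq + 2cm + 2cq + c + 2mq + m + q) + 1,
and 4cmq + 2cm + 2cq + c + 2mq + m + q ∈ ℤ gives the required form.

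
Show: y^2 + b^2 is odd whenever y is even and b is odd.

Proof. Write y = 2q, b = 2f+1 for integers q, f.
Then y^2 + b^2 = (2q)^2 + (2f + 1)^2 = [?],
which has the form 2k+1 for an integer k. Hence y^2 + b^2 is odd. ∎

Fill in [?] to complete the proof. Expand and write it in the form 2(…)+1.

2(2f^2 + 2f + 2q^2) + 1

(2q)^2 + (2f + 1)^2 = 4f^2 + 4f + 4q^2 + 1
= 2(2f^2 + 2f + 2q^2) + 1.
Since 2f^2 + 2f + 2q^2 is an integer, the sum of squares is of the form 2k+1 for an integer k.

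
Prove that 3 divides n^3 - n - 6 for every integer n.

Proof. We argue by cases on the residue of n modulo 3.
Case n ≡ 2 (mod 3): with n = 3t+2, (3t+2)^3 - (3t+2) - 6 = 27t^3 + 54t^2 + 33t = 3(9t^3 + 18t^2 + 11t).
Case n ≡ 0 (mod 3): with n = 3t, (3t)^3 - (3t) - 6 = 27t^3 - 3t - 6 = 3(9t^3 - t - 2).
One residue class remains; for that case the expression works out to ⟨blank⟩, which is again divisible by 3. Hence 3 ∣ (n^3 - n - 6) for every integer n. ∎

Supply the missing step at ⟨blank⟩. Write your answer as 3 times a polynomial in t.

3(9t^3 + 9t^2 + 2t - 2)

The residues treated are {2, 0}, so the missing case is n ≡ 1 (mod 3); write n = 3t+1.
Then (3t+1)^3 - (3t+1) - 6 = 27t^3 + 27t^2 + 6t - 6 = 3(9t^3 + 9t^2 + 2t - 2).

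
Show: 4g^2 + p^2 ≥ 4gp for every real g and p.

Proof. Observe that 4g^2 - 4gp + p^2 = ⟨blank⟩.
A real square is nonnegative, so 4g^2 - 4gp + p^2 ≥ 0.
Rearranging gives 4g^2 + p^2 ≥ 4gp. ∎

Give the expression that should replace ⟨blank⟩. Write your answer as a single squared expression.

(2g - p)^2

The leading and trailing coefficients are 2^2 and 1^2, and 4 = 2·2·1, so the trinomial is (2g - p)^2.
Hence 4g^2 - 4gp + p^2 ≥ 0.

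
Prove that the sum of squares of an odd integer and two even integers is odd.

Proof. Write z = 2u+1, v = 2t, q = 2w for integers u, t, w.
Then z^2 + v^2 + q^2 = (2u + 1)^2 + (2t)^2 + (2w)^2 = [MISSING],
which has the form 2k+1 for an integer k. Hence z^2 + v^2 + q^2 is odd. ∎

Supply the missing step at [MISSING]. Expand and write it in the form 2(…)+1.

2(2t^2 + 2u^2 + 2u + 2w^2) + 1

(2u + 1)^2 + (2t)^2 + (2w)^2 = 4t^2 + 4u^2 + 4u + 4w^2 + 1
= 2(2t^2 + 2u^2 + 2u + 2w^2) + 1.
Since 2t^2 + 2u^2 + 2u + 2w^2 is an integer, the sum of squares is of the form 2k+1 for an integer k.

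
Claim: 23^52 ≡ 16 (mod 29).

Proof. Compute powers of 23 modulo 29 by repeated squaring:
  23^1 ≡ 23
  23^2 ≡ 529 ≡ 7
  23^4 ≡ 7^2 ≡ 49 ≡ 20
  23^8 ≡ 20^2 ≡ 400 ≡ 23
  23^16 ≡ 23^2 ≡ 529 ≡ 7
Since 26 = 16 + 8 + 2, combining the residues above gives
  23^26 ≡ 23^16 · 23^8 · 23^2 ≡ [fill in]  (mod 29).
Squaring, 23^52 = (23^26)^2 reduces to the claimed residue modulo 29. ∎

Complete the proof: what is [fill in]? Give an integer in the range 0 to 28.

25

23^16 · 23^8 · 23^2 ≡ 7 · 23 · 7 = 1127.
1127 mod 29 = 25, so 23^26 ≡ 25 (mod 29).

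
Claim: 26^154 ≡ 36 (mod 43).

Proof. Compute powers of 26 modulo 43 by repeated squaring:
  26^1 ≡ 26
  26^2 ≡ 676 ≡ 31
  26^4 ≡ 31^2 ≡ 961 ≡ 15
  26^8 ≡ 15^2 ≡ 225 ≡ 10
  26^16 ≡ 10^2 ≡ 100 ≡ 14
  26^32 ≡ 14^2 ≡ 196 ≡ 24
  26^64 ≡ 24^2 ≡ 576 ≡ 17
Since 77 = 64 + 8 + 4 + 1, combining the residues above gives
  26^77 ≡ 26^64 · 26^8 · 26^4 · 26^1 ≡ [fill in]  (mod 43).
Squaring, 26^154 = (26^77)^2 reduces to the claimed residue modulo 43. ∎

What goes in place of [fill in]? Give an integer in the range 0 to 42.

Multiply the listed residues: 17 · 10 · 15 · 26 = 170 → 2550 → 66300.
Reducing modulo 43: 66300 = 1541·43 + 37, so 26^77 ≡ 37.

37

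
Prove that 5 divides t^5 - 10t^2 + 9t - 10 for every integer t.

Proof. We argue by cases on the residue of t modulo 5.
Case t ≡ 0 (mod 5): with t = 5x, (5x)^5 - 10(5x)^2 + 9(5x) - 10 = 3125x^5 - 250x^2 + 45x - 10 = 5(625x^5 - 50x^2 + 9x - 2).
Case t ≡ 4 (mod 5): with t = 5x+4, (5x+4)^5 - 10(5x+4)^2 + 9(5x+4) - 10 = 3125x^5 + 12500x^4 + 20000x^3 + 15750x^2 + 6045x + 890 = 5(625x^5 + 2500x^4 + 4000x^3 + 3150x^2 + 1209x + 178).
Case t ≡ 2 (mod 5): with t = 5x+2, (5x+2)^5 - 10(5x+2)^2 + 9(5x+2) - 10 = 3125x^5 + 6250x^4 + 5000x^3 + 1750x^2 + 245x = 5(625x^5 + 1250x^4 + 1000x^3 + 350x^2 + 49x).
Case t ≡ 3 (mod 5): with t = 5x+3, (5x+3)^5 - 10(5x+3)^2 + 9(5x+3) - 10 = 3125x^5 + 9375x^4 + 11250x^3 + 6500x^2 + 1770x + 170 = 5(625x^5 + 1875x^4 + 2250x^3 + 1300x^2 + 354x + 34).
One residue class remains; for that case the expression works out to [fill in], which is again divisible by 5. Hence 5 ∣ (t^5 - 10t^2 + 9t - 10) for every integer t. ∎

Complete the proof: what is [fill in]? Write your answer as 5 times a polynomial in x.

Only t ≡ 1 (mod 5) is unaccounted for. Put t = 5x+1:
(5x+1)^5 - 10(5x+1)^2 + 9(5x+1) - 10 expands to 3125x^5 + 3125x^4 + 1250x^3 - 30x - 10,
and factoring out 5 leaves 5(625x^5 + 625x^4 + 250x^3 - 6x - 2).

5(625x^5 + 625x^4 + 250x^3 - 6x - 2)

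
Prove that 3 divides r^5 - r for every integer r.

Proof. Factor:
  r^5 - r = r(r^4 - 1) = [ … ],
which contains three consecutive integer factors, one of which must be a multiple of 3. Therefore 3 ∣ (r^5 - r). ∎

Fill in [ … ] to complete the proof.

r^4 - 1 = (r^2 - 1)(r^2 + 1), and r^2 - 1 = (r-1)(r+1).
So r(r^4 - 1) = (r - 1)r(r + 1)(r^2 + 1).

(r - 1)r(r + 1)(r^2 + 1)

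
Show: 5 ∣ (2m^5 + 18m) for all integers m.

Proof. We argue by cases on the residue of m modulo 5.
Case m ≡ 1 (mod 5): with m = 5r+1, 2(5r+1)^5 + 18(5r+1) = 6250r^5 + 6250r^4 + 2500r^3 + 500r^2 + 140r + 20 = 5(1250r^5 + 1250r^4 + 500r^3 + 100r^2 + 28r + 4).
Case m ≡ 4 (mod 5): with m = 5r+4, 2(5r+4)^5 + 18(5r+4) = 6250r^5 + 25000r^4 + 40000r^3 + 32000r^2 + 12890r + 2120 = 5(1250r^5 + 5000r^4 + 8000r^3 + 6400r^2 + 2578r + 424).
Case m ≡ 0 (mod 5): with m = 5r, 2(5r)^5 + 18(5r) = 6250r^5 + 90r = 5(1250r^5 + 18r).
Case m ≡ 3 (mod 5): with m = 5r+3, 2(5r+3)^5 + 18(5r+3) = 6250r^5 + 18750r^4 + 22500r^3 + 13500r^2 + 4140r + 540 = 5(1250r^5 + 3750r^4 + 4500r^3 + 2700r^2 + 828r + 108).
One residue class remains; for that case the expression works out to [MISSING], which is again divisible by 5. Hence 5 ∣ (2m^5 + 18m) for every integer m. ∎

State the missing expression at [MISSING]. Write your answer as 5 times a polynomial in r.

5(1250r^5 + 2500r^4 + 2000r^3 + 800r^2 + 178r + 20)

Only m ≡ 2 (mod 5) is unaccounted for. Put m = 5r+2:
2(5r+2)^5 + 18(5r+2) expands to 6250r^5 + 12500r^4 + 10000r^3 + 4000r^2 + 890r + 100,
and factoring out 5 leaves 5(1250r^5 + 2500r^4 + 2000r^3 + 800r^2 + 178r + 20).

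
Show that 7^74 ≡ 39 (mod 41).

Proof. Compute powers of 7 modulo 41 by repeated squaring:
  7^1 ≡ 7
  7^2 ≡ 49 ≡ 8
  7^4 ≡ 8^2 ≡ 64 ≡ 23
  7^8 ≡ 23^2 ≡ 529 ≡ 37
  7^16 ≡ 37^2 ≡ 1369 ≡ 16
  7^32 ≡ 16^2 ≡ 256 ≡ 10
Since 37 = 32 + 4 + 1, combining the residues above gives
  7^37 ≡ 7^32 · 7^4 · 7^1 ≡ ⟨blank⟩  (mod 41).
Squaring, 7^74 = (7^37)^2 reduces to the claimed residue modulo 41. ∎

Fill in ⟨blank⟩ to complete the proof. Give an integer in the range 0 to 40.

Multiply the listed residues: 10 · 23 · 7 = 230 → 1610.
Reducing modulo 41: 1610 = 39·41 + 11, so 7^37 ≡ 11.

11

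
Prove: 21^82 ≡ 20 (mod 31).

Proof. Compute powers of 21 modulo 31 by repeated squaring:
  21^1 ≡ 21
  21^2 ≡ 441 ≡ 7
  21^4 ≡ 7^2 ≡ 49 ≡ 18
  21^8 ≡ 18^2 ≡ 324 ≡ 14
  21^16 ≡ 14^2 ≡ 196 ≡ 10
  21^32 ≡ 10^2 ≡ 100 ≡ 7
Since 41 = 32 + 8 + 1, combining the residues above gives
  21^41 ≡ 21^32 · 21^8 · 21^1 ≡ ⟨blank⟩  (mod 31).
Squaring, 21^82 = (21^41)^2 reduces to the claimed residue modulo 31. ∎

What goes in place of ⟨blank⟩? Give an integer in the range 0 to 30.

12

Multiply the listed residues: 7 · 14 · 21 = 98 → 2058.
Reducing modulo 31: 2058 = 66·31 + 12, so 21^41 ≡ 12.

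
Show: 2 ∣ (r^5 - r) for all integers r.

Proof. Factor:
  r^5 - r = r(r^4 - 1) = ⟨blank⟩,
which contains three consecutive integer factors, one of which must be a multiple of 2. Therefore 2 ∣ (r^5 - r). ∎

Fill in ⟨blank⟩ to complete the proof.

(r - 1)r(r + 1)(r^2 + 1)

r^4 - 1 = (r^2 - 1)(r^2 + 1), and r^2 - 1 = (r-1)(r+1).
So r(r^4 - 1) = (r - 1)r(r + 1)(r^2 + 1).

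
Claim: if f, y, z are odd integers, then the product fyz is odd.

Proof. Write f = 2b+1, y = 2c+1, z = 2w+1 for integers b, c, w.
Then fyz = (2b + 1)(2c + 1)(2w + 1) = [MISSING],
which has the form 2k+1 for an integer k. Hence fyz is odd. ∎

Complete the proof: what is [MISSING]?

2(4bcw + 2bc + 2bw + b + 2cw + c + w) + 1

Expanding: (2b + 1)(2c + 1)(2w + 1) = 8bcw + 4bc + 4bw + 2b + 4cw + 2c + 2w + 1.
Every term except the constant is even, so this is 2(4bcw + 2bc + 2bw + b + 2cw + c + w) + 1,
and 4bcw + 2bc + 2bw + b + 2cw + c + w ∈ ℤ gives the required form.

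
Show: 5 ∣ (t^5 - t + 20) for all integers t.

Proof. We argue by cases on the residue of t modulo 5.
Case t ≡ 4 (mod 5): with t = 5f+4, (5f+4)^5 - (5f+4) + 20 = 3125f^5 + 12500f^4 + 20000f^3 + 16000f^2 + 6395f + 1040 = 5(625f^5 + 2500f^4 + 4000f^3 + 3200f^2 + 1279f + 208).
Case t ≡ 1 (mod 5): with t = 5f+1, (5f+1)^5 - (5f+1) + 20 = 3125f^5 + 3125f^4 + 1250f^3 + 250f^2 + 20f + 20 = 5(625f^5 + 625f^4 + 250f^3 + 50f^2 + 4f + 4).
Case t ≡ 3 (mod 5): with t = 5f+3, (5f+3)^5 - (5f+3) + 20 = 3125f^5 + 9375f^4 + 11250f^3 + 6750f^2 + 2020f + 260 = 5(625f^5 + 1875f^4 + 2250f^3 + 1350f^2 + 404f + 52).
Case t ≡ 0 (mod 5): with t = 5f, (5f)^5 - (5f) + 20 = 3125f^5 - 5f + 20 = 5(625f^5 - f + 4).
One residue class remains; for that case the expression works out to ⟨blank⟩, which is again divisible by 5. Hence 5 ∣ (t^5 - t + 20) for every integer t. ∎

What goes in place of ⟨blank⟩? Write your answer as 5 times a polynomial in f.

5(625f^5 + 1250f^4 + 1000f^3 + 400f^2 + 79f + 10)

Only t ≡ 2 (mod 5) is unaccounted for. Put t = 5f+2:
(5f+2)^5 - (5f+2) + 20 expands to 3125f^5 + 6250f^4 + 5000f^3 + 2000f^2 + 395f + 50,
and factoring out 5 leaves 5(625f^5 + 1250f^4 + 1000f^3 + 400f^2 + 79f + 10).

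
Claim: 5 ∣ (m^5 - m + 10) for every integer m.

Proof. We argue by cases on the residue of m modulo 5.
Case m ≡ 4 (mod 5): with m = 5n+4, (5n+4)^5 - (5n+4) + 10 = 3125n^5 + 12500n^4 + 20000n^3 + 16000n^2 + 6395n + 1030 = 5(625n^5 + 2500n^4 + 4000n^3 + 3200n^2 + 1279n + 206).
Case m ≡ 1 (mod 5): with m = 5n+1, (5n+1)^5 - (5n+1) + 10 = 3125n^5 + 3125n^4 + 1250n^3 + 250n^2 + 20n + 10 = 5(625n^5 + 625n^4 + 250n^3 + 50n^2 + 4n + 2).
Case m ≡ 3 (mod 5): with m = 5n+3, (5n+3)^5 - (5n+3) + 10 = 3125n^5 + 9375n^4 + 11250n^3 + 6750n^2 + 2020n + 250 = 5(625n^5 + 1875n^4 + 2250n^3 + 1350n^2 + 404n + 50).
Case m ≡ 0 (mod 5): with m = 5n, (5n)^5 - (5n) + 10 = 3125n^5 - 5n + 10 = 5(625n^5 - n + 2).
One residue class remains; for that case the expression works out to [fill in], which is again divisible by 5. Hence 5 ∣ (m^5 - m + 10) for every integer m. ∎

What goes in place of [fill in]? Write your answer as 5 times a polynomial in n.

5(625n^5 + 1250n^4 + 1000n^3 + 400n^2 + 79n + 8)

Only m ≡ 2 (mod 5) is unaccounted for. Put m = 5n+2:
(5n+2)^5 - (5n+2) + 10 expands to 3125n^5 + 6250n^4 + 5000n^3 + 2000n^2 + 395n + 40,
and factoring out 5 leaves 5(625n^5 + 1250n^4 + 1000n^3 + 400n^2 + 79n + 8).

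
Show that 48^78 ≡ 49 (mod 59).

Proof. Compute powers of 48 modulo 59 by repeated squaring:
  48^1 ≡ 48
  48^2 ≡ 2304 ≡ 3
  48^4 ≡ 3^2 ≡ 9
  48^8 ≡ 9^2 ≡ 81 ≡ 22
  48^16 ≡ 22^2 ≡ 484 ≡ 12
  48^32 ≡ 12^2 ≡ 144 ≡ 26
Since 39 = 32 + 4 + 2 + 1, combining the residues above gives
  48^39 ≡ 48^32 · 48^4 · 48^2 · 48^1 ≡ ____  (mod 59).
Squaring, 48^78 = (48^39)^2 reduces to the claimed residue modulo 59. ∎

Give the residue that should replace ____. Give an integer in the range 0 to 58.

Multiply the listed residues: 26 · 9 · 3 · 48 = 234 → 702 → 33696.
Reducing modulo 59: 33696 = 571·59 + 7, so 48^39 ≡ 7.

7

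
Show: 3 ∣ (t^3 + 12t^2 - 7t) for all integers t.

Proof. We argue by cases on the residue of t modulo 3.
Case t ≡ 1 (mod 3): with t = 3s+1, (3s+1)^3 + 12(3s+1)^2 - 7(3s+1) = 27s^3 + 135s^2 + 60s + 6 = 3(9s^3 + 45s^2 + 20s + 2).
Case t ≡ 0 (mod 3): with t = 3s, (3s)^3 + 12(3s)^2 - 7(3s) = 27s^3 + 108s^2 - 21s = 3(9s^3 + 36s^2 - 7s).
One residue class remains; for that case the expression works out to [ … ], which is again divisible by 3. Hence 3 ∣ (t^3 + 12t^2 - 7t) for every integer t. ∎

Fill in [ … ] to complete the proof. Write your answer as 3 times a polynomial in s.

Only t ≡ 2 (mod 3) is unaccounted for. Put t = 3s+2:
(3s+2)^3 + 12(3s+2)^2 - 7(3s+2) expands to 27s^3 + 162s^2 + 159s + 42,
and factoring out 3 leaves 3(9s^3 + 54s^2 + 53s + 14).

3(9s^3 + 54s^2 + 53s + 14)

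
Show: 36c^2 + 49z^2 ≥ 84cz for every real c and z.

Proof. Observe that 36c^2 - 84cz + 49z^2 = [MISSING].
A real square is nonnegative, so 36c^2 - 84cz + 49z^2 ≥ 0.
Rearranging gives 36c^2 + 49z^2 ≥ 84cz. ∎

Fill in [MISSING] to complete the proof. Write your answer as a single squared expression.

(6c - 7z)^2

The leading and trailing coefficients are 6^2 and 7^2, and 84 = 2·6·7, so the trinomial is (6c - 7z)^2.
Hence 36c^2 - 84cz + 49z^2 ≥ 0.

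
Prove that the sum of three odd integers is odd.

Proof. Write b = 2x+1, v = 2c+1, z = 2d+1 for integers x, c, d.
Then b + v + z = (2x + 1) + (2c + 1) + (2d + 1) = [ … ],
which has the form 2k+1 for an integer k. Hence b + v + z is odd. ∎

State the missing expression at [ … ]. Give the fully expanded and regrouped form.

2(c + d + x + 1) + 1

(2x + 1) + (2c + 1) + (2d + 1) = 2c + 2d + 2x + 3
= 2(c + d + x + 1) + 1.
Since c + d + x + 1 is an integer, the sum is of the form 2k+1 for an integer k.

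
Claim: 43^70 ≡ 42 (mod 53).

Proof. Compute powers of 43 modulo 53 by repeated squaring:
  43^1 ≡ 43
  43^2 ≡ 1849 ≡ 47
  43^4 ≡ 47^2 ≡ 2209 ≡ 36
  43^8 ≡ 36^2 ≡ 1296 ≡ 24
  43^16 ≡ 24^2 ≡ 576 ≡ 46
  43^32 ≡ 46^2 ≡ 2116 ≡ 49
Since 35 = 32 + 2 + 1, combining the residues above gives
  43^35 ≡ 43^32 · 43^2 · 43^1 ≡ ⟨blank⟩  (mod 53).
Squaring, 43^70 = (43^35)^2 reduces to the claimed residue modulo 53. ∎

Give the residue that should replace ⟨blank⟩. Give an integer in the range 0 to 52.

25

Multiply the listed residues: 49 · 47 · 43 = 2303 → 99029.
Reducing modulo 53: 99029 = 1868·53 + 25, so 43^35 ≡ 25.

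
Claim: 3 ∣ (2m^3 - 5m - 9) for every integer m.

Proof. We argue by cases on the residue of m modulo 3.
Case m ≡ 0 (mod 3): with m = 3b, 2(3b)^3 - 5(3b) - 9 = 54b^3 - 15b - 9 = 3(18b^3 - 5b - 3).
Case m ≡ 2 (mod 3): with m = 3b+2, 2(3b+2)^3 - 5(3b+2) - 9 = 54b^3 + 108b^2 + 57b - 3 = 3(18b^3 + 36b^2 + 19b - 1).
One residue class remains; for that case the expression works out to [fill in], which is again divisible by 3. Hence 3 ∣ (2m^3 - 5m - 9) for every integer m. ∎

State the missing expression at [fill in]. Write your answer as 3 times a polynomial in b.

The residues treated are {0, 2}, so the missing case is m ≡ 1 (mod 3); write m = 3b+1.
Then 2(3b+1)^3 - 5(3b+1) - 9 = 54b^3 + 54b^2 + 3b - 12 = 3(18b^3 + 18b^2 + b - 4).

3(18b^3 + 18b^2 + b - 4)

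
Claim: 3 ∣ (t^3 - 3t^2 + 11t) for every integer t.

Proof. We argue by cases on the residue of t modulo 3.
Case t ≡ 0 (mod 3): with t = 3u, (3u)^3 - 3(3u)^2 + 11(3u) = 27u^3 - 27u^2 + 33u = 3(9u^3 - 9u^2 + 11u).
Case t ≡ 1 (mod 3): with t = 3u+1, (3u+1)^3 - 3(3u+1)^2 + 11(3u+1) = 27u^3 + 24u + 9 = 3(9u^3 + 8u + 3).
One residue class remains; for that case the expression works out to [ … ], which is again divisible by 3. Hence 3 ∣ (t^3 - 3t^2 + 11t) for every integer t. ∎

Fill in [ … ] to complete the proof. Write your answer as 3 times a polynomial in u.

3(9u^3 + 9u^2 + 11u + 6)

The residues treated are {0, 1}, so the missing case is t ≡ 2 (mod 3); write t = 3u+2.
Then (3u+2)^3 - 3(3u+2)^2 + 11(3u+2) = 27u^3 + 27u^2 + 33u + 18 = 3(9u^3 + 9u^2 + 11u + 6).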